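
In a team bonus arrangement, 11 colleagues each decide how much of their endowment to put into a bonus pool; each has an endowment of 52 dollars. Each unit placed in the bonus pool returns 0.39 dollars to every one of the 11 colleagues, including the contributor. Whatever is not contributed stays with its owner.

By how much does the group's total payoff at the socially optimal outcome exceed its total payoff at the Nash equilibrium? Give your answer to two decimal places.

1881.88 dollars

The private return per contributed unit is 0.39 < 1, so contributing 0 is dominant for every player. At the Nash equilibrium everyone keeps their 52, and the group total is 11 × 52 = 572.
Each contributed unit returns 4.290 to the group as a whole (0.39 to each of 11 players), which exceeds 1, so the social optimum is full contribution: group total = 4.290 × 572 = 2453.88.
Efficiency loss = 2453.88 − 572 = 1881.88.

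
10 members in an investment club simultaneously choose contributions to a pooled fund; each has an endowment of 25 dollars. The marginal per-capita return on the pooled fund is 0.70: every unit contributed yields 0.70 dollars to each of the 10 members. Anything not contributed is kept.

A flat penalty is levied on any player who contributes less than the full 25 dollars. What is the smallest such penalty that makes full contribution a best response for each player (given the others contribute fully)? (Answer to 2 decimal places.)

7.50 dollars

Given the others contribute fully, the best deviation is to contribute 0 (any partial contribution still incurs the fine and gives up units whose private return 0.70 is below 1).
Deviating from 25 to 0 saves 25 dollars but forfeits the deviator's share of the drop in the pooled fund: 0.70 × 25 = 17.50.
So the deviation gain is 25 − 17.50 = 7.50, and the fine must be at least 7.50 dollars to wipe it out.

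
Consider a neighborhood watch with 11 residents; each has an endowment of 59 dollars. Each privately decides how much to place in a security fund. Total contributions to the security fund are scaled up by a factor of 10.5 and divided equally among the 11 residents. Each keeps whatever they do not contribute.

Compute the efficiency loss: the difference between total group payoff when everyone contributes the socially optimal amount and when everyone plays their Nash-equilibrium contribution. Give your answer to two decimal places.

Each contributed unit returns 10.5/11 = 0.9545 to its contributor — below 1 — so contributing 0 is dominant for every player. At the Nash equilibrium everyone keeps their 59, and the group total is 11 × 59 = 649.
Each contributed unit returns 10.500 to the group as a whole (0.9545 to each of 11 players), which exceeds 1, so the social optimum is full contribution: group total = 10.500 × 649 = 6814.50.
Efficiency loss = 6814.50 − 649 = 6165.50.

6165.50 dollars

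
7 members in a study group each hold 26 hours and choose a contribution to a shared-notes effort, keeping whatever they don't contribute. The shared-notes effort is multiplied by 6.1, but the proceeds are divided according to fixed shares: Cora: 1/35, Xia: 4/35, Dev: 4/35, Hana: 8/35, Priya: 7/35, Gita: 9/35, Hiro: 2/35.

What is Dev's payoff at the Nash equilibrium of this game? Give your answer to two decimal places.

80.38 hours

For player j, contributing a unit is worthwhile iff 6.1 × (j's share) ≥ 1, i.e. iff j's share is at least 0.1639.
Hana, Priya and Gita are above the threshold, contributing 26 each; the remaining 4 contribute 0. Total contributed: 78.
Dev keeps 26 and receives 6.1 × 78 × 4/35 = 54.38 from the shared-notes effort, for a payoff of 80.38.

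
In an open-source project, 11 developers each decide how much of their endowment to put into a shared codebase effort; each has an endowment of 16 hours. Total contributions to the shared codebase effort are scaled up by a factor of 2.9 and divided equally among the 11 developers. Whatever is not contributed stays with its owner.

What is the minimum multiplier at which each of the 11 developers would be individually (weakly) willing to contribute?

A contributed unit returns (multiplier)/11 to its contributor.
This reaches 1 exactly when the multiplier is 11.

11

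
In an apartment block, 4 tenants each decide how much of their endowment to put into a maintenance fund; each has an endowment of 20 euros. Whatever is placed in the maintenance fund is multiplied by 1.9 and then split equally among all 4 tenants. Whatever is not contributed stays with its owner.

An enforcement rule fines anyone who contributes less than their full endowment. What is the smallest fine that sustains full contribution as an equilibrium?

10.50 euros

Given the others contribute fully, the best deviation is to contribute 0 (any partial contribution still incurs the fine and gives up units whose private return 0.4750 is below 1).
Deviating from 20 to 0 saves 20 euros but forfeits the deviator's share of the drop in the maintenance fund: 1.9/4 × 20 = 9.50.
So the deviation gain is 20 − 9.50 = 10.50, and the fine must be at least 10.50 euros to wipe it out.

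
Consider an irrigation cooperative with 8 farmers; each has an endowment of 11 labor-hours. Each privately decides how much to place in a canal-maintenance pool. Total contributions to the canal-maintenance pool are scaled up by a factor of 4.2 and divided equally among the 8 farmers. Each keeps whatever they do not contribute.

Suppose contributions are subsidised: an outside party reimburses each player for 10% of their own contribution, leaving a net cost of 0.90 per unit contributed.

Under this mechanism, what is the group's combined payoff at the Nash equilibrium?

With the mechanism, a contributed unit returns (4.2/8) / 0.90 = 0.5833 per unit of net cost — still below 1 — so contributing 0 remains dominant for every player.
At the Nash equilibrium no one contributes; group total payoff = 8 × 11 = 88.

88.00 labor-hours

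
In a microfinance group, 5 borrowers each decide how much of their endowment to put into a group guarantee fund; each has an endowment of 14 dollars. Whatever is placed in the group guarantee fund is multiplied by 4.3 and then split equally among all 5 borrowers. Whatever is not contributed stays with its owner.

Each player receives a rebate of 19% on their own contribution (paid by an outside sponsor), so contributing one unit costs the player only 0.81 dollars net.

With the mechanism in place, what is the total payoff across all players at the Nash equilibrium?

314.30 dollars

With the mechanism, a contributed unit returns (4.3/5) / 0.81 = 1.0617 per unit of net cost to the contributor — now above 1 — so contributing fully is weakly dominant for every player.
So the Nash equilibrium is full contribution by all 5; the group earns 5 × (14 × 0.19 + 4.3 × 14) = 314.30.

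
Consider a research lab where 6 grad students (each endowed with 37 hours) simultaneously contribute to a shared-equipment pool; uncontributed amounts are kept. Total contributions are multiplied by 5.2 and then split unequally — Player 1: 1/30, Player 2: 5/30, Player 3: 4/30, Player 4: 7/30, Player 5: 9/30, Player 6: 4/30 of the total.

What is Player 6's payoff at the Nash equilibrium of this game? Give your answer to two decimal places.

Player j's private return per contributed unit is 5.2 × (j's share). Contributing is weakly dominant for j when that share is at least 1/5.2 = 0.1923, and contributing 0 is dominant otherwise.
Player 4 and Player 5 are above the threshold, contributing 37 each; the remaining 4 contribute 0. Total contributed: 74.
Player 6 keeps 37 and receives 5.2 × 74 × 4/30 = 51.31 from the shared-equipment pool, for a payoff of 88.31.

88.31 hours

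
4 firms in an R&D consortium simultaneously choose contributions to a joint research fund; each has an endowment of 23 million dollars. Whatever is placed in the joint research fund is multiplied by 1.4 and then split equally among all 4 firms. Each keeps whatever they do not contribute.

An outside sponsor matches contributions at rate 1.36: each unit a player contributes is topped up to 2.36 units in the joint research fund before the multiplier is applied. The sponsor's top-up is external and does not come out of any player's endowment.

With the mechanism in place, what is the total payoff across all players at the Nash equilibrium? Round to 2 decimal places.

92.00 million dollars

The effective private return is 1.4 × 2.36 / 4 = 0.8260, which is still under 1, so the mechanism doesn't change anyone's dominant strategy: zero contribution.
At the Nash equilibrium no one contributes; group total payoff = 4 × 23 = 92.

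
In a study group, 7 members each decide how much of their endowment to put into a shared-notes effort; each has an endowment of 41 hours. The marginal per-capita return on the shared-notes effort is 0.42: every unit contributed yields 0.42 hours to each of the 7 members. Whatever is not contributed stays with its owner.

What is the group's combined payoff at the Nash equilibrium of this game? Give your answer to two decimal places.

287.00 hours

The private return per contributed unit is 0.42 < 1, so contributing 0 is dominant for every player. At the Nash equilibrium everyone keeps their 41, and the group total is 7 × 41 = 287.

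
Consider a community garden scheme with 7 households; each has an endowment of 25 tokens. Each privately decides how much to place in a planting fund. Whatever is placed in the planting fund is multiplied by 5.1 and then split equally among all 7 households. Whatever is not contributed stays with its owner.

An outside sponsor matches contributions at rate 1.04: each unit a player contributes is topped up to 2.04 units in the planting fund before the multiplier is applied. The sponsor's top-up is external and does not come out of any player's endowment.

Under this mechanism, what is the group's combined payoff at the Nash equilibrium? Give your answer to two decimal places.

With the mechanism, a contributed unit returns 5.1 × 2.04 / 7 = 1.4863 per unit of net cost to the contributor — now above 1 — so contributing fully is weakly dominant for every player.
So the Nash equilibrium is full contribution by all 7; the group earns 5.1 × 2.04 × 175 = 1820.70.

1820.70 tokens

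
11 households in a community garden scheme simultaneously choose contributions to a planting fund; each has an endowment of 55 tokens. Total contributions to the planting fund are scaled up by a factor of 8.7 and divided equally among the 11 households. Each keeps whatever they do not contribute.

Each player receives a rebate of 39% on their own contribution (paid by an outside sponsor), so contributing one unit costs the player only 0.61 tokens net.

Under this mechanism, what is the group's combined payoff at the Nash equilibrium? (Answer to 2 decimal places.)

The effective private return per unit is now (8.7/11) / 0.61 = 1.2966 > 1, so every player's dominant strategy flips to full contribution.
At the Nash equilibrium everyone contributes 55. Group total payoff = 11 × (55 × 0.39 + 8.7 × 55) = 5499.45.

5499.45 tokens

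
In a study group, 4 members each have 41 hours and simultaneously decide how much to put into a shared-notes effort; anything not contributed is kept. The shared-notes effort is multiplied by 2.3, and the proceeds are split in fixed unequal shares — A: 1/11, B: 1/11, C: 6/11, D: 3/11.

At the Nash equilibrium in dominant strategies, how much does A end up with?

Each unit j contributes comes back to j as 2.3 × (j's share), so j prefers to contribute only if that share exceeds 1/2.3 = 0.4348; otherwise keeping the unit dominates.
Only C (6/11) clears that bar, contributing 41; the remaining 3 contribute 0. Total contributed: 41.
A keeps 41 and receives 2.3 × 41 × 1/11 = 8.57 from the shared-notes effort, for a payoff of 49.57.

49.57 hours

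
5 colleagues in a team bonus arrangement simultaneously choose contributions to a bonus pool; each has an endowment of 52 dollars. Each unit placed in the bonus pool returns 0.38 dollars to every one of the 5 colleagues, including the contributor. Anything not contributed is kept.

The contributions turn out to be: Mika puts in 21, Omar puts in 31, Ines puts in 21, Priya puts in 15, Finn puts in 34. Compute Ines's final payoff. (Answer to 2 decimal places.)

Total contributed: 21 + 31 + 21 + 15 + 34 = 122.
Each receives 0.38 × 122 = 46.36 from the bonus pool.
Ines keeps 52 − 21 = 31, so Ines's payoff is 31 + 46.36 = 77.36.

77.36 dollars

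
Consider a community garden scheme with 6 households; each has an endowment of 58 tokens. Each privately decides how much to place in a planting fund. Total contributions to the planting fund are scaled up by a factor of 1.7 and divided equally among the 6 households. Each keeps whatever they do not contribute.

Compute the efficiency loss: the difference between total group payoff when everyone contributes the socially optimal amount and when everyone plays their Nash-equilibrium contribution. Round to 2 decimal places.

Each contributed unit returns 1.7/6 = 0.2833 to its contributor — below 1 — so contributing 0 is dominant for every player. At the Nash equilibrium everyone keeps their 58, and the group total is 6 × 58 = 348.
Each contributed unit returns 1.700 to the group as a whole (0.2833 to each of 6 players), which exceeds 1, so the social optimum is full contribution: group total = 1.700 × 348 = 591.60.
Efficiency loss = 591.60 − 348 = 243.60.

243.60 tokens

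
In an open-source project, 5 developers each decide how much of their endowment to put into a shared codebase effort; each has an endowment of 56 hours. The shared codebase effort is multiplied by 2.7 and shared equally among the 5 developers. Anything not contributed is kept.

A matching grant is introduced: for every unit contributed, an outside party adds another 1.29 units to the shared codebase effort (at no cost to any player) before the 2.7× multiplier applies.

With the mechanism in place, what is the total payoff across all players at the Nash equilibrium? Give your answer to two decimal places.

With the mechanism, a contributed unit returns 2.7 × 2.29 / 5 = 1.2366 per unit of net cost to the contributor — now above 1 — so contributing fully is weakly dominant for every player.
So the Nash equilibrium is full contribution by all 5; the group earns 2.7 × 2.29 × 280 = 1731.24.

1731.24 hours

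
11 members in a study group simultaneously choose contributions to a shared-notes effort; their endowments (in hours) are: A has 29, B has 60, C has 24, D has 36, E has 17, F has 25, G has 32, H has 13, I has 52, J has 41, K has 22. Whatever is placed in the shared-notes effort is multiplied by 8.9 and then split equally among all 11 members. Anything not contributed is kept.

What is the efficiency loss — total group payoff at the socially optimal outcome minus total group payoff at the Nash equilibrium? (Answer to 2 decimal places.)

2772.90 hours

The private return per contributed unit is 8.9/11 = 0.8091 < 1 for every player regardless of endowment, so the Nash equilibrium is zero contribution and the group total is Σ E_j = 29 + 60 + 24 + 36 + 17 + 25 + 32 + 13 + 52 + 41 + 22 = 351.
Each contributed unit returns 8.900 to the group, so the social optimum is full contribution by everyone: group total = 8.900 × 351 = 3123.90.
Efficiency loss = (8.900 − 1) × 351 = 2772.90.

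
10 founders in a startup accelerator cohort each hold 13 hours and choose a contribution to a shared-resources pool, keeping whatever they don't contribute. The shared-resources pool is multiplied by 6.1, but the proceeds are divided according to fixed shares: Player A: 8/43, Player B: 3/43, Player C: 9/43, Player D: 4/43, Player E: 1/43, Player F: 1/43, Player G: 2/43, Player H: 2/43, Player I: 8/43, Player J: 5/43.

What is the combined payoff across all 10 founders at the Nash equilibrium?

328.90 hours

Player j's private return per contributed unit is 6.1 × (j's share). Contributing is weakly dominant for j when that share is at least 1/6.1 = 0.1639, and contributing 0 is dominant otherwise.
Player A, Player C and Player I clear that bar, contributing 13 each; the remaining 7 contribute 0. Total contributed: 39.
The shared-resources pool pays out 6.1 × 39 = 237.90 in total (split across the unequal shares, but the aggregate is all that matters for the group sum).
The 7 free-riders keep 13 each, adding 91. Group total = 91 + 237.90 = 328.90.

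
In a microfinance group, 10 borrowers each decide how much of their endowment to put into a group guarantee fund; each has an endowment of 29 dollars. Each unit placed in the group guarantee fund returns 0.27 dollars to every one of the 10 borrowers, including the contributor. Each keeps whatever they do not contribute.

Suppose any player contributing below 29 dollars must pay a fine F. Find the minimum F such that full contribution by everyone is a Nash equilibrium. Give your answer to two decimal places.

21.17 dollars

Given the others contribute fully, the best deviation is to contribute 0 (any partial contribution still incurs the fine and gives up units whose private return 0.27 is below 1).
Deviating from 29 to 0 saves 29 dollars but forfeits the deviator's share of the drop in the group guarantee fund: 0.27 × 29 = 7.83.
So the deviation gain is 29 − 7.83 = 21.17, and the fine must be at least 21.17 dollars to wipe it out.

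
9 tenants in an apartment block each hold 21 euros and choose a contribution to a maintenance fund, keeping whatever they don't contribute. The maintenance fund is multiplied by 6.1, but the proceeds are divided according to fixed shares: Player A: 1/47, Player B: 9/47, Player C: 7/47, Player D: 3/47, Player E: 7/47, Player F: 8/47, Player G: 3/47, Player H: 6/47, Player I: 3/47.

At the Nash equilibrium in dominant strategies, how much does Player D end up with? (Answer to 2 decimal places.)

Player j's private return per contributed unit is 6.1 × (j's share). Contributing is weakly dominant for j when that share is at least 1/6.1 = 0.1639, and contributing 0 is dominant otherwise.
Player B and Player F clear that bar, contributing 21 each; the remaining 7 contribute 0. Total contributed: 42.
Player D keeps 21 and receives 6.1 × 42 × 3/47 = 16.35 from the maintenance fund, for a payoff of 37.35.

37.35 euros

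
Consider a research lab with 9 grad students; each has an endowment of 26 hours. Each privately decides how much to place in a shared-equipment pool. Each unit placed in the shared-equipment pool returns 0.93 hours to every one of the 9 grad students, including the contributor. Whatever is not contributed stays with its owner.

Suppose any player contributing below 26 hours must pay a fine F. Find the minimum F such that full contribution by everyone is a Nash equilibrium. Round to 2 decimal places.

1.82 hours

Given the others contribute fully, the best deviation is to contribute 0 (any partial contribution still incurs the fine and gives up units whose private return 0.93 is below 1).
Deviating from 26 to 0 saves 26 hours but forfeits the deviator's share of the drop in the shared-equipment pool: 0.93 × 26 = 24.18.
So the deviation gain is 26 − 24.18 = 1.82, and the fine must be at least 1.82 hours to wipe it out.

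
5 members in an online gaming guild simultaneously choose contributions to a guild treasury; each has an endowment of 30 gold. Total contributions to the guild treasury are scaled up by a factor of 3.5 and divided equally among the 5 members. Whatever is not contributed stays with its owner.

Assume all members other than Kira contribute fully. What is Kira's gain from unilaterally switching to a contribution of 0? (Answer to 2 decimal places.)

9.00 gold

Switching from a contribution of 30 to 0 lets Kira keep an extra 30 gold, but lowers the guild treasury by 30, which costs Kira their own share of that drop: 3.5/5 × 30 = 21.00.
Net gain = 30 − 21.00 = 9.00. The private return per contributed unit (0.7000) is below 1, so free-riding is indeed the best response regardless of what the others do.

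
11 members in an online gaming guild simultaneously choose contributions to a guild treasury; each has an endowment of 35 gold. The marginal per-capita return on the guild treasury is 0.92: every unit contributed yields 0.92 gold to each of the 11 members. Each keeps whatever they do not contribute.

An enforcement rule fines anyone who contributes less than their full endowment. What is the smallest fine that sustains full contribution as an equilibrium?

2.80 gold

Given the others contribute fully, the best deviation is to contribute 0 (any partial contribution still incurs the fine and gives up units whose private return 0.92 is below 1).
Deviating from 35 to 0 saves 35 gold but forfeits the deviator's share of the drop in the guild treasury: 0.92 × 35 = 32.20.
So the deviation gain is 35 − 32.20 = 2.80, and the fine must be at least 2.80 gold to wipe it out.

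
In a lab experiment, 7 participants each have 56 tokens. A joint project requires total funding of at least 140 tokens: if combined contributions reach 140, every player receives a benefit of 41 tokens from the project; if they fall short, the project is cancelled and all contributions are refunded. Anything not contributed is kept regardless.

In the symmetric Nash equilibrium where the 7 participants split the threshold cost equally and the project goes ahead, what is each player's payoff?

Equal share of the threshold: 140/7 = 20.
At this profile no one gains by cutting their contribution: any cut drops the total below 140, the project is cancelled, contributions are refunded, and the deviator ends with 56, which is less than 56 − 20 + 41 = 77. Contributing more than 20 just wastes the excess. So contributing exactly 20 is a best response.
Each player's payoff: 56 − 20 + 41 = 77.

77 tokens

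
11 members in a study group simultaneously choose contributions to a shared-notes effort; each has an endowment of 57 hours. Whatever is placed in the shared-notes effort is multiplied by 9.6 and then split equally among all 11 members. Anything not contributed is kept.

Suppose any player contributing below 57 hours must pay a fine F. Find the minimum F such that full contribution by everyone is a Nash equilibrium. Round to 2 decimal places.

7.25 hours

Given the others contribute fully, the best deviation is to contribute 0 (any partial contribution still incurs the fine and gives up units whose private return 0.8727 is below 1).
Deviating from 57 to 0 saves 57 hours but forfeits the deviator's share of the drop in the shared-notes effort: 9.6/11 × 57 = 49.75.
So the deviation gain is 57 − 49.75 = 7.25, and the fine must be at least 7.25 hours to wipe it out.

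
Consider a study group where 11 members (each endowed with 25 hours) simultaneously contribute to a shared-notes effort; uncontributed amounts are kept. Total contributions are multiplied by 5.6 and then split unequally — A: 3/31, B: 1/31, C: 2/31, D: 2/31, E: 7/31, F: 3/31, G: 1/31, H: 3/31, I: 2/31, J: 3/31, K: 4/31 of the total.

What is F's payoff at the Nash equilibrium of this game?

For player j, contributing a unit is worthwhile iff 5.6 × (j's share) ≥ 1, i.e. iff j's share is at least 0.1786.
E alone (share 7/31) is above the threshold, contributing 25; the remaining 10 contribute 0. Total contributed: 25.
F keeps 25 and receives 5.6 × 25 × 3/31 = 13.55 from the shared-notes effort, for a payoff of 38.55.

38.55 hours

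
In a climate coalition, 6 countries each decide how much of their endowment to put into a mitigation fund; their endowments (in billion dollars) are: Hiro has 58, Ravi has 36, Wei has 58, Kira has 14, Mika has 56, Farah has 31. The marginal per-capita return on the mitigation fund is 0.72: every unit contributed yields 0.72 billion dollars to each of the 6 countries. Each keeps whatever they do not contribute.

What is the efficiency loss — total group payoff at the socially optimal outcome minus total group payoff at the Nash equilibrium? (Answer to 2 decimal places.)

The private return per contributed unit is 0.72 < 1 for everyone, so the Nash equilibrium is zero contribution and the group total is Σ E_j = 58 + 36 + 58 + 14 + 56 + 31 = 253.
Each contributed unit returns 4.320 to the group, so the social optimum is full contribution by everyone: group total = 4.320 × 253 = 1092.96.
Efficiency loss = (4.320 − 1) × 253 = 839.96.

839.96 billion dollars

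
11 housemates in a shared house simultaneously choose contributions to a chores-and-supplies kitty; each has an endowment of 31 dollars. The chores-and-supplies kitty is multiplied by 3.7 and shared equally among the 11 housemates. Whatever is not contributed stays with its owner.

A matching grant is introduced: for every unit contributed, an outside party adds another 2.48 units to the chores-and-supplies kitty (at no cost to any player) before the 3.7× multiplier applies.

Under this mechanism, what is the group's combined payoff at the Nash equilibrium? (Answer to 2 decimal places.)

4390.72 dollars

Under the mechanism each unit contributed yields 3.7 × 3.48 / 11 = 1.1705 back to its contributor per unit of net cost, which exceeds 1, making full contribution the dominant choice for everyone.
So the Nash equilibrium is full contribution by all 11; the group earns 3.7 × 3.48 × 341 = 4390.72.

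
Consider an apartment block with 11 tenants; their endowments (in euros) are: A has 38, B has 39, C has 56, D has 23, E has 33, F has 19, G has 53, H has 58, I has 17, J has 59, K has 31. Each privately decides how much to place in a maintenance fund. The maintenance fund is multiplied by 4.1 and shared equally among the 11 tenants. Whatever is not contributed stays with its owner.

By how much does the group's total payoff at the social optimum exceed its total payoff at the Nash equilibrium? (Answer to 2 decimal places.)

The private return per contributed unit is 4.1/11 = 0.3727 < 1 for every player regardless of endowment, so the Nash equilibrium is zero contribution and the group total is Σ E_j = 38 + 39 + 56 + 23 + 33 + 19 + 53 + 58 + 17 + 59 + 31 = 426.
Each contributed unit returns 4.100 to the group, so the social optimum is full contribution by everyone: group total = 4.100 × 426 = 1746.60.
Efficiency loss = (4.100 − 1) × 426 = 1320.60.

1320.60 euros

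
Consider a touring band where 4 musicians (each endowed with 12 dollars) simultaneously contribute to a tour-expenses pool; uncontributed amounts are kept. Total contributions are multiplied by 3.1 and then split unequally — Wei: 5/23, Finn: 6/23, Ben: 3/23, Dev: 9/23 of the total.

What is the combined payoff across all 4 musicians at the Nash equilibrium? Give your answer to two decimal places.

For player j, contributing a unit is worthwhile iff 3.1 × (j's share) ≥ 1, i.e. iff j's share is at least 0.3226.
Only Dev (9/23) clears that bar, contributing 12; the remaining 3 contribute 0. Total contributed: 12.
The tour-expenses pool pays out 3.1 × 12 = 37.20 in total (split across the unequal shares, but the aggregate is all that matters for the group sum).
The 3 free-riders keep 12 each, adding 36. Group total = 36 + 37.20 = 73.20.

73.20 dollars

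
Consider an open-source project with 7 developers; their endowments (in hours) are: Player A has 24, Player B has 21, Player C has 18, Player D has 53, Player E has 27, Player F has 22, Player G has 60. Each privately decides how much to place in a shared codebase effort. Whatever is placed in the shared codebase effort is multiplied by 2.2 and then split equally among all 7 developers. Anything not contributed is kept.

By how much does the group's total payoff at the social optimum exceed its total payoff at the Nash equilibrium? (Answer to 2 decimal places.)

270.00 hours

The private return per contributed unit is 2.2/7 = 0.3143 < 1 for every player regardless of endowment, so the Nash equilibrium is zero contribution and the group total is Σ E_j = 24 + 21 + 18 + 53 + 27 + 22 + 60 = 225.
Each contributed unit returns 2.200 to the group, so the social optimum is full contribution by everyone: group total = 2.200 × 225 = 495.00.
Efficiency loss = (2.200 − 1) × 225 = 270.00.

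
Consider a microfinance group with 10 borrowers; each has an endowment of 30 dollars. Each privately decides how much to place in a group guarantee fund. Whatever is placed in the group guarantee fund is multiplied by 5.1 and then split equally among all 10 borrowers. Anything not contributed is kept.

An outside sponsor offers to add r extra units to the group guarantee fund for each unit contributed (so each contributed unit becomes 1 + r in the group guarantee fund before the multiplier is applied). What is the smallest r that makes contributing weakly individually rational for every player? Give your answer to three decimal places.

0.961

With matching at rate r, one contributed unit becomes (1 + r) in the group guarantee fund and returns 5.1 × (1 + r) / 10 to the contributor.
Setting this equal to 1: 1 + r = 10/5.1 = 1.9608.
So the minimum matching rate is r = 1.9608 − 1 = 0.961.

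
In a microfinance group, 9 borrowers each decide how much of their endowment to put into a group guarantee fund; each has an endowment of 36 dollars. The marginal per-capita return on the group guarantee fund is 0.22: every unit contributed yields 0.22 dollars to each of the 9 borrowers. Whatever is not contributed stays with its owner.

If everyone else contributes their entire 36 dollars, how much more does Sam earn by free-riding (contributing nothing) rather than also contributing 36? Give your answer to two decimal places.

Switching from a contribution of 36 to 0 lets Sam keep an extra 36 dollars, but lowers the group guarantee fund by 36, which costs Sam their own share of that drop: 0.22 × 36 = 7.92.
Net gain = 36 − 7.92 = 28.08. The private return per contributed unit (0.22) is below 1, so free-riding is indeed the best response regardless of what the others do.

28.08 dollars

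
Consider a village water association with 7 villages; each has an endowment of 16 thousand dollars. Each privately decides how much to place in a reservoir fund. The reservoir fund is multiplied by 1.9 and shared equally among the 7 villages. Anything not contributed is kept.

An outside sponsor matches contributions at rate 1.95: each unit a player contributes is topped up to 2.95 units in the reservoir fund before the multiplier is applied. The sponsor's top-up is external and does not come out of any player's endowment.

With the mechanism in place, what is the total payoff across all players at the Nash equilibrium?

112.00 thousand dollars

With the mechanism, a contributed unit returns 1.9 × 2.95 / 7 = 0.8007 per unit of net cost — still below 1 — so contributing 0 remains dominant for every player.
Everyone keeps their endowment and the group total is 7 × 16 = 112.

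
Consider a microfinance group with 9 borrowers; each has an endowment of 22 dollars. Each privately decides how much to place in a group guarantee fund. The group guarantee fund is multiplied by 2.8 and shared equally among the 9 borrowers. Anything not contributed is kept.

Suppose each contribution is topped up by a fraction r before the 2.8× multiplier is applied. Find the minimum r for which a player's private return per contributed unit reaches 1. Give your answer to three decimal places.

2.214

With matching at rate r, one contributed unit becomes (1 + r) in the group guarantee fund and returns 2.8 × (1 + r) / 9 to the contributor.
Setting this equal to 1: 1 + r = 9/2.8 = 3.2143.
So the minimum matching rate is r = 3.2143 − 1 = 2.214.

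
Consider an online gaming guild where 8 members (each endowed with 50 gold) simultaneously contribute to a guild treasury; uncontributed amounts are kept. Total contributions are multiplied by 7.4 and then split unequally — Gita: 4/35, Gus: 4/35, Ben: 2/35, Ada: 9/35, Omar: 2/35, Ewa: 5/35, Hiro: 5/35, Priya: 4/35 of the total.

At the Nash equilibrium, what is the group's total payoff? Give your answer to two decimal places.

Player j's private return per contributed unit is 7.4 × (j's share). Contributing is weakly dominant for j when that share is at least 1/7.4 = 0.1351, and contributing 0 is dominant otherwise.
The shares above 0.1351 belong to Ada, Ewa and Hiro, contributing 50 each; the remaining 5 contribute 0. Total contributed: 150.
The guild treasury pays out 7.4 × 150 = 1110.00 in total (split across the unequal shares, but the aggregate is all that matters for the group sum).
The 5 free-riders keep 50 each, adding 250. Group total = 250 + 1110.00 = 1360.00.

1360.00 gold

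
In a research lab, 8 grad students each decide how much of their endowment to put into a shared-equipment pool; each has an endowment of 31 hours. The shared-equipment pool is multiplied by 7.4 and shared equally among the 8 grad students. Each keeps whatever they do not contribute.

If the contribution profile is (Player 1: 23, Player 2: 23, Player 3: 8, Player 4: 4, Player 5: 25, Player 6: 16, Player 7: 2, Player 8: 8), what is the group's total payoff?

945.60 hours

Total contributed: 23 + 23 + 8 + 4 + 25 + 16 + 2 + 8 = 109; total kept: 8 × 31 − 109 = 139.
The shared-equipment pool pays out 7.4 × 109 = 806.60 in aggregate.
Group total = 139 + 806.60 = 945.60.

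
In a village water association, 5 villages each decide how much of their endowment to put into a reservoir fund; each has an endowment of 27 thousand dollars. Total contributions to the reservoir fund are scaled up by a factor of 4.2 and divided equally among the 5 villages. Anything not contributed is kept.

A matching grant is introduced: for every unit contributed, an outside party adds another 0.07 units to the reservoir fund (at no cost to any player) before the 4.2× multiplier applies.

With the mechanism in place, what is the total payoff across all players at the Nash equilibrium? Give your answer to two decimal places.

135.00 thousand dollars

Even with the mechanism, each unit contributed returns only 4.2 × 1.07 / 5 = 0.8988 per unit of net cost, so contributing nothing is still dominant.
At the Nash equilibrium no one contributes; group total payoff = 5 × 27 = 135.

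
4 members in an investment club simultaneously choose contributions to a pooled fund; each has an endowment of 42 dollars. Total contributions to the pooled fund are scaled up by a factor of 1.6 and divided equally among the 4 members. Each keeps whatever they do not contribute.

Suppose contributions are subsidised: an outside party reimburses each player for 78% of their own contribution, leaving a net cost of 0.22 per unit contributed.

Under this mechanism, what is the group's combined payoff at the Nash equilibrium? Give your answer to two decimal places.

399.84 dollars

With the mechanism, a contributed unit returns (1.6/4) / 0.22 = 1.8182 per unit of net cost to the contributor — now above 1 — so contributing fully is weakly dominant for every player.
So the Nash equilibrium is full contribution by all 4; the group earns 4 × (42 × 0.78 + 1.6 × 42) = 399.84.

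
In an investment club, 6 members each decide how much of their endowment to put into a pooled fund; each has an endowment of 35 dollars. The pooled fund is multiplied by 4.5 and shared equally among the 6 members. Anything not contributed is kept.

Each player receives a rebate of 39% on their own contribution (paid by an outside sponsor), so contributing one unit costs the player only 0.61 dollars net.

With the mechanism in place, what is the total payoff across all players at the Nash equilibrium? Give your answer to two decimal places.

With the mechanism, a contributed unit returns (4.5/6) / 0.61 = 1.2295 per unit of net cost to the contributor — now above 1 — so contributing fully is weakly dominant for every player.
At the Nash equilibrium everyone contributes 35. Group total payoff = 6 × (35 × 0.39 + 4.5 × 35) = 1026.90.

1026.90 dollars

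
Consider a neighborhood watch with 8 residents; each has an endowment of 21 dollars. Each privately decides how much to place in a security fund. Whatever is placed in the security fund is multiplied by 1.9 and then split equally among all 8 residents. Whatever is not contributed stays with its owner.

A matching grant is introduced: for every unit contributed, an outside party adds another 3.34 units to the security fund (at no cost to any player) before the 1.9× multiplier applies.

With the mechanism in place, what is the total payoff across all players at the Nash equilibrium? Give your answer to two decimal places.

Under the mechanism each unit contributed yields 1.9 × 4.34 / 8 = 1.0308 back to its contributor per unit of net cost, which exceeds 1, making full contribution the dominant choice for everyone.
So the Nash equilibrium is full contribution by all 8; the group earns 1.9 × 4.34 × 168 = 1385.33.

1385.33 dollars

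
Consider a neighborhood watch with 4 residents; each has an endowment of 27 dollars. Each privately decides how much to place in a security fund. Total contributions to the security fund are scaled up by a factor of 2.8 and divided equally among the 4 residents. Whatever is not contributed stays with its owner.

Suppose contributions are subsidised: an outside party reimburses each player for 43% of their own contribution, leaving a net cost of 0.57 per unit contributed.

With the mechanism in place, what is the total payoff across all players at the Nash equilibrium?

With the mechanism, a contributed unit returns (2.8/4) / 0.57 = 1.2281 per unit of net cost to the contributor — now above 1 — so contributing fully is weakly dominant for every player.
At the Nash equilibrium everyone contributes 27. Group total payoff = 4 × (27 × 0.43 + 2.8 × 27) = 348.84.

348.84 dollars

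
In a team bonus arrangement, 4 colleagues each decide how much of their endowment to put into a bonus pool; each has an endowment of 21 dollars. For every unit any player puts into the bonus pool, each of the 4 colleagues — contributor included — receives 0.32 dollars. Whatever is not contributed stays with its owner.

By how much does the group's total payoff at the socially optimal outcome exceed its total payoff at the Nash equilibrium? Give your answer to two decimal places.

23.52 dollars

The private return per contributed unit is 0.32 < 1, so contributing 0 is dominant for every player. At the Nash equilibrium everyone keeps their 21, and the group total is 4 × 21 = 84.
Each contributed unit returns 1.280 to the group as a whole (0.32 to each of 4 players), which exceeds 1, so the social optimum is full contribution: group total = 1.280 × 84 = 107.52.
Efficiency loss = 107.52 − 84 = 23.52.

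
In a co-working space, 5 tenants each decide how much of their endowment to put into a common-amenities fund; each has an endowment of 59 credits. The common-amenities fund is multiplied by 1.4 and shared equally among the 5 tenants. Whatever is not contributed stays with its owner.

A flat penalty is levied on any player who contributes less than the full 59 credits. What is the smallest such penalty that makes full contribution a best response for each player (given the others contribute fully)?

Given the others contribute fully, the best deviation is to contribute 0 (any partial contribution still incurs the fine and gives up units whose private return 0.2800 is below 1).
Deviating from 59 to 0 saves 59 credits but forfeits the deviator's share of the drop in the common-amenities fund: 1.4/5 × 59 = 16.52.
So the deviation gain is 59 − 16.52 = 42.48, and the fine must be at least 42.48 credits to wipe it out.

42.48 credits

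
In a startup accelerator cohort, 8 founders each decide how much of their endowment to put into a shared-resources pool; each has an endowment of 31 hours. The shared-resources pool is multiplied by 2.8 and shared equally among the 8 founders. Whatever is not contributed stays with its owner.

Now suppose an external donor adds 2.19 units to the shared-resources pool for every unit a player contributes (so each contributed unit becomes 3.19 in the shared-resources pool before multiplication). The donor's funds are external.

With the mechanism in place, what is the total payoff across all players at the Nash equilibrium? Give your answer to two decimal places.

2215.14 hours

Under the mechanism each unit contributed yields 2.8 × 3.19 / 8 = 1.1165 back to its contributor per unit of net cost, which exceeds 1, making full contribution the dominant choice for everyone.
At the Nash equilibrium everyone contributes 31. Group total payoff = 2.8 × 3.19 × 248 = 2215.14.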